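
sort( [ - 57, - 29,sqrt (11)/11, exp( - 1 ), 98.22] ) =[ - 57, - 29, sqrt ( 11)/11, exp(-1 ),98.22 ] 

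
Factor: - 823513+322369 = -2^3 * 3^1*7^1*19^1*157^1 =-501144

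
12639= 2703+9936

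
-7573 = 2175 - 9748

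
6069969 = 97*62577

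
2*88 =176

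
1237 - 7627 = -6390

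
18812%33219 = 18812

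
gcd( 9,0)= 9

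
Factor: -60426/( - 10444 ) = 2^(- 1)*3^4*7^( - 1) = 81/14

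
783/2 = 783/2 = 391.50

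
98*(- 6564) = -643272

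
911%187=163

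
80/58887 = 80/58887 = 0.00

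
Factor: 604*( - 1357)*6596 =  - 2^4*17^1*23^1*59^1*97^1*151^1 = - 5406266288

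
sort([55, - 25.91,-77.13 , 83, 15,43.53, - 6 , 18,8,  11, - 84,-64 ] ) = [ - 84, - 77.13, - 64,-25.91, - 6,  8,11, 15,18,43.53, 55, 83] 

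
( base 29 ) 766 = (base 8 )13663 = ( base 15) 1be7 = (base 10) 6067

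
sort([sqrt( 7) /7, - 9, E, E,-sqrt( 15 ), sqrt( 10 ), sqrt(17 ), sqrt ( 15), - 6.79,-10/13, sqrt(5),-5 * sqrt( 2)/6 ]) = [ - 9, - 6.79, - sqrt( 15),-5 * sqrt( 2) /6, - 10/13,  sqrt( 7)/7 , sqrt( 5), E,E, sqrt( 10 ),  sqrt(15 ) , sqrt ( 17)]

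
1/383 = 1/383 = 0.00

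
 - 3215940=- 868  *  3705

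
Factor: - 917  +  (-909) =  - 1826 = - 2^1*11^1*83^1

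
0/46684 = 0=0.00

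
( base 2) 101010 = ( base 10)42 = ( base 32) 1a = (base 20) 22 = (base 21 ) 20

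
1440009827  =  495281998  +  944727829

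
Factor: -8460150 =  - 2^1  *  3^1*5^2*56401^1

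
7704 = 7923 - 219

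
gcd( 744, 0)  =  744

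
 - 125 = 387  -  512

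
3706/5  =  3706/5 =741.20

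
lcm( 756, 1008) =3024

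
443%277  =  166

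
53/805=53/805 = 0.07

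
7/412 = 7/412 = 0.02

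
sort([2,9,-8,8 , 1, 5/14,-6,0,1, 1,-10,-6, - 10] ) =[ - 10, - 10 , - 8,-6,-6,0 , 5/14,1,1, 1,2,8, 9] 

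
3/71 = 3/71 = 0.04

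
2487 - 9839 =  - 7352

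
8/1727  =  8/1727=0.00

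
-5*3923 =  - 19615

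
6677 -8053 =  - 1376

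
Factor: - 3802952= - 2^3*475369^1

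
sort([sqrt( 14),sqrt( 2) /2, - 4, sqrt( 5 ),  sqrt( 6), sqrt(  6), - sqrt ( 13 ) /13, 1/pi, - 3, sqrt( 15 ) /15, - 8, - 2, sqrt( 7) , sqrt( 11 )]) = [ - 8, - 4, - 3, - 2, -sqrt ( 13 )/13, sqrt( 15 ) /15, 1/pi,sqrt( 2)/2 , sqrt( 5) , sqrt(6),sqrt(6), sqrt( 7), sqrt( 11), sqrt ( 14)] 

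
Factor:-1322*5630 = -7442860 =-2^2*5^1*563^1*661^1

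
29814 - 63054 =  - 33240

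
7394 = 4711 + 2683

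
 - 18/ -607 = 18/607=0.03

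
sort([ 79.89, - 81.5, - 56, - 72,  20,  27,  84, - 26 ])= [ - 81.5, - 72, -56, - 26, 20,27, 79.89,84 ]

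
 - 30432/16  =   - 1902=-  1902.00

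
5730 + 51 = 5781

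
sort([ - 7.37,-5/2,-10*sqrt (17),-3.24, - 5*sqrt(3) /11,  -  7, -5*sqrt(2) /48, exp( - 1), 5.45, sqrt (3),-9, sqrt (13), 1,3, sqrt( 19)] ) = [ - 10*sqrt (17),-9,- 7.37, - 7, - 3.24, - 5/2 ,- 5*sqrt ( 3) /11,  -  5*sqrt(2 ) /48,exp (-1), 1, sqrt (3 ), 3, sqrt (13 ),  sqrt (19 ),5.45]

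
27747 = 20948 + 6799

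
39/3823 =39/3823= 0.01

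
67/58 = 67/58=1.16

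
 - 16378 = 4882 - 21260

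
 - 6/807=-1+ 267/269  =  -  0.01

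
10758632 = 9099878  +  1658754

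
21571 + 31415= 52986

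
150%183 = 150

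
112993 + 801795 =914788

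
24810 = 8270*3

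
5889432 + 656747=6546179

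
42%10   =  2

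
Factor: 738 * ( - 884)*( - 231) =2^3*3^3  *  7^1*11^1*13^1*17^1* 41^1=150702552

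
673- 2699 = - 2026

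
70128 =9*7792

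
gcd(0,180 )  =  180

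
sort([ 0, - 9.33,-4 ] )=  [-9.33, - 4 , 0]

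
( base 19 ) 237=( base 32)oi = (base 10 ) 786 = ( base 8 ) 1422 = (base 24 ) 18I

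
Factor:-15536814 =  - 2^1*3^1*2589469^1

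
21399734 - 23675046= - 2275312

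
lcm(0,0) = 0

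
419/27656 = 419/27656 = 0.02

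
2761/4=690 + 1/4 = 690.25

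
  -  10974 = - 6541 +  - 4433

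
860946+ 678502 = 1539448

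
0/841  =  0 = 0.00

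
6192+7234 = 13426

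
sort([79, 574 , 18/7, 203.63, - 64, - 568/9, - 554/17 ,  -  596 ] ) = [ - 596, - 64, - 568/9, -554/17 , 18/7, 79, 203.63,574]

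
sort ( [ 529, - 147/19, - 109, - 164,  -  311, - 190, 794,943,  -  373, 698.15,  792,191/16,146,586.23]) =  [ - 373, - 311, - 190, - 164, - 109, - 147/19,191/16,146 , 529,  586.23,698.15, 792, 794,  943]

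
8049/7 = 1149 + 6/7 = 1149.86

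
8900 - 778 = 8122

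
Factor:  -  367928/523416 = -3^( -1)*11^1 * 37^1 * 193^( -1 ) =- 407/579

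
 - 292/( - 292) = 1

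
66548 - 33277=33271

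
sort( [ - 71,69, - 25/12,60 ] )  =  [ - 71 ,-25/12,60, 69 ] 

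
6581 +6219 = 12800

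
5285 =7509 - 2224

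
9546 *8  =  76368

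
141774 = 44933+96841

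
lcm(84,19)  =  1596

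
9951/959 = 10 + 361/959 = 10.38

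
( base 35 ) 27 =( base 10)77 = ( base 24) 35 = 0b1001101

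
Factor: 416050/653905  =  2^1*5^1*7^(- 2)*17^( - 1)*53^1 =530/833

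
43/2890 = 43/2890 = 0.01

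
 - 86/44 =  - 2 + 1/22  =  -1.95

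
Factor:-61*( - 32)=1952 = 2^5*61^1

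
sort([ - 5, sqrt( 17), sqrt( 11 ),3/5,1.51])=[ - 5,3/5, 1.51, sqrt(11) , sqrt(17)]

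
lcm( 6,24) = 24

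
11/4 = 2 + 3/4 = 2.75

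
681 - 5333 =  - 4652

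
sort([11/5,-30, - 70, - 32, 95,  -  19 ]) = [ - 70, - 32, - 30,-19, 11/5, 95 ]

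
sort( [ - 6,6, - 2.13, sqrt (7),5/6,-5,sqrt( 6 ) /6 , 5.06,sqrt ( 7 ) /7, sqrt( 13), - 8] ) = [  -  8, - 6, - 5, - 2.13,sqrt ( 7)/7,sqrt(6 )/6,5/6, sqrt( 7),sqrt(13),5.06 , 6 ]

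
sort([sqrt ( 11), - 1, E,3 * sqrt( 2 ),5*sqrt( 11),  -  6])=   [ - 6,-1, E, sqrt(11 ),3*sqrt( 2 ), 5*sqrt (11)] 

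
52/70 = 26/35 = 0.74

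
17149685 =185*92701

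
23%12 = 11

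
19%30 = 19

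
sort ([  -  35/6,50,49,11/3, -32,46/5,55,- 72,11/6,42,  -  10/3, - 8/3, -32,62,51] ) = [ - 72,-32, -32,  -  35/6, - 10/3,-8/3, 11/6  ,  11/3, 46/5,42,49,50,51,55 , 62 ]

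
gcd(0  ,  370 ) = 370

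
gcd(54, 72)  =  18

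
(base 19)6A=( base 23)59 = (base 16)7C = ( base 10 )124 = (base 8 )174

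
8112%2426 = 834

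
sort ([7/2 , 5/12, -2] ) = [ - 2, 5/12, 7/2]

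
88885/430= 206 + 61/86 =206.71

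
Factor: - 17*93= - 1581 = - 3^1 * 17^1*31^1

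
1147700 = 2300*499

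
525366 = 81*6486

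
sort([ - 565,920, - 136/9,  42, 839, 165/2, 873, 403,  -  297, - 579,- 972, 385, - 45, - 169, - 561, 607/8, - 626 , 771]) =[  -  972,-626, - 579, - 565, - 561, -297, - 169, - 45, - 136/9, 42, 607/8, 165/2, 385, 403,771,839, 873, 920 ]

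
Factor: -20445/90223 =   -  3^1 *5^1*7^ ( -1)*29^1*47^1*12889^(-1 )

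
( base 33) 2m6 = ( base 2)101101011110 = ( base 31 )30r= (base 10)2910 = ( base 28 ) 3JQ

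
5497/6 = 5497/6 = 916.17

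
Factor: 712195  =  5^1*11^1*23^1 * 563^1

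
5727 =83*69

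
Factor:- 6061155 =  - 3^1*5^1*37^1* 67^1*163^1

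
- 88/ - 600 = 11/75 =0.15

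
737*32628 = 24046836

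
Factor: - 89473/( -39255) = 3^(-1)*5^( - 1)*131^1 * 683^1 * 2617^( - 1)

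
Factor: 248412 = 2^2*3^1*127^1 * 163^1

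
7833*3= 23499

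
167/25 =6 + 17/25 = 6.68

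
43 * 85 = 3655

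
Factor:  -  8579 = - 23^1*373^1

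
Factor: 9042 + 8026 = 17068 = 2^2 * 17^1*251^1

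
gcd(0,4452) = 4452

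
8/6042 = 4/3021 = 0.00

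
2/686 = 1/343 = 0.00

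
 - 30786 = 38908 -69694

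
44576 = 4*11144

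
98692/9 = 10965 +7/9 = 10965.78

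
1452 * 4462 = 6478824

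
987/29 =34 + 1/29 = 34.03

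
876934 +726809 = 1603743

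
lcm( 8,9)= 72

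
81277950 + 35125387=116403337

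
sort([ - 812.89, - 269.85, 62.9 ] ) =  [  -  812.89, -269.85, 62.9]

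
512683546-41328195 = 471355351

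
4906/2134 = 223/97 =2.30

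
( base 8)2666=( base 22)30A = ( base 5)21322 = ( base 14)766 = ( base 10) 1462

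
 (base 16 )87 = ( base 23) 5K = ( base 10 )135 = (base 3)12000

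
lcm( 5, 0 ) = 0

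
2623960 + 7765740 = 10389700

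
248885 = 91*2735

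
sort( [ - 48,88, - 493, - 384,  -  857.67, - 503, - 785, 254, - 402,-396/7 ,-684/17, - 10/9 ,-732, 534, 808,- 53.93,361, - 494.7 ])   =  [ - 857.67, - 785, - 732,-503, - 494.7, - 493, - 402, - 384,-396/7,-53.93, - 48,-684/17,-10/9,88, 254,361, 534,808 ] 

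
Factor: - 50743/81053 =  - 7249/11579 =- 11^1*659^1 * 11579^(-1)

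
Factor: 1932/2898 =2^1*3^(-1)=2/3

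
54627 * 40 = 2185080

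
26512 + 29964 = 56476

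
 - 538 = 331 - 869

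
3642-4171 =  - 529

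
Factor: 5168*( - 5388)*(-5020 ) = 2^8* 3^1*5^1 * 17^1*19^1*251^1 * 449^1 = 139782823680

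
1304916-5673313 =-4368397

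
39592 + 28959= 68551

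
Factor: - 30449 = -30449^1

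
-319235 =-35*9121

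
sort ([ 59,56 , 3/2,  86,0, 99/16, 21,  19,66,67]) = [ 0,  3/2 , 99/16 , 19 , 21,56,59,66,67,86] 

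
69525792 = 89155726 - 19629934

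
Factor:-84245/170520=-83/168 = - 2^( - 3)*3^ ( - 1) *7^( - 1)*83^1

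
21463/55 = 390+13/55=390.24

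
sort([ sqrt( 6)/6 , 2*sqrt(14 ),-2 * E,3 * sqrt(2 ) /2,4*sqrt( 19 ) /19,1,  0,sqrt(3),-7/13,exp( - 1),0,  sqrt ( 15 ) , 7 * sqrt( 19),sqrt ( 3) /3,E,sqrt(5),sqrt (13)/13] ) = [ - 2*E, -7/13 , 0, 0, sqrt( 13 )/13 , exp( - 1) , sqrt( 6 )/6,sqrt( 3 )/3 , 4*sqrt( 19 )/19 , 1,sqrt( 3 ) , 3 * sqrt( 2)/2,  sqrt( 5 ),E,  sqrt(15),2*sqrt(14 ),7 * sqrt( 19 )] 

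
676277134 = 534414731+141862403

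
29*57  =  1653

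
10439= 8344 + 2095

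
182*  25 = 4550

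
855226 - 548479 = 306747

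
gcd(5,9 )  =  1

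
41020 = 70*586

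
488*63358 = 30918704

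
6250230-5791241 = 458989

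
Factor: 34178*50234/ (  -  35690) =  - 2^1*5^( - 1) * 23^1*43^( - 1)*83^ ( - 1)*743^1  *  25117^1  =  - 858448826/17845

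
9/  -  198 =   -  1/22 = - 0.05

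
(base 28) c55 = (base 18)1b8d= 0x2551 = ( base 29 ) BAC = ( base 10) 9553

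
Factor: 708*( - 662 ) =-2^3*3^1*59^1*331^1  =  - 468696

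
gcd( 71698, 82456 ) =22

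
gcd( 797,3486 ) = 1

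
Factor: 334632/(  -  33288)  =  -191/19 = - 19^( - 1)*191^1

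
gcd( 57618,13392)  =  54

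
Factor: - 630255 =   -  3^1* 5^1*42017^1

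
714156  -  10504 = 703652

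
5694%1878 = 60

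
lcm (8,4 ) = 8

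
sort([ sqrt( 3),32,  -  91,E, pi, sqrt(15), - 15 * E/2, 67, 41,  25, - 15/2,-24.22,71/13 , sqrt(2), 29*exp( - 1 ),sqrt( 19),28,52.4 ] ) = [ - 91,-24.22, - 15*E/2,-15/2 , sqrt(2),sqrt(3), E, pi,  sqrt ( 15 ), sqrt ( 19),71/13,  29*exp( - 1),25,28, 32,41,52.4  ,  67 ]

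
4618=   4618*1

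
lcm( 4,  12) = 12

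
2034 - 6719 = - 4685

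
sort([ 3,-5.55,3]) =[ - 5.55, 3, 3]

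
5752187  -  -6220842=11973029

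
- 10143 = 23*( - 441 ) 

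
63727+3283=67010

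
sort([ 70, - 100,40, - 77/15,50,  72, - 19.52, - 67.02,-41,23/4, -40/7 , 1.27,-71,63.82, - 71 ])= [ - 100, - 71, - 71, -67.02, - 41 , - 19.52, - 40/7, - 77/15,1.27,23/4, 40,50,63.82 , 70,72 ]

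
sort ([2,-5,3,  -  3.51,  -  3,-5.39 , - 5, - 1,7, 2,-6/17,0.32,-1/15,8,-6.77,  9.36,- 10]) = [ -10, - 6.77, - 5.39, - 5, - 5, - 3.51,  -  3, -1, - 6/17,-1/15,0.32,2 , 2,3,7, 8, 9.36] 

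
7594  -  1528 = 6066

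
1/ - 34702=  -  1 + 34701/34702 =- 0.00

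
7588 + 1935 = 9523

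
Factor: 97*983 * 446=42526546 = 2^1*97^1 * 223^1*983^1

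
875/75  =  11+2/3 = 11.67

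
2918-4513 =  - 1595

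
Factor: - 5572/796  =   - 7 = - 7^1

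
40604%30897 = 9707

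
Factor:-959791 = -7^1 * 31^1*4423^1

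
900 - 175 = 725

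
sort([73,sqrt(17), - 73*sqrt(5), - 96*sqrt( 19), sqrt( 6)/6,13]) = [ - 96*sqrt( 19 ), - 73*sqrt(5), sqrt(6) /6,sqrt(17),13,73] 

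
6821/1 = 6821= 6821.00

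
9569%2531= 1976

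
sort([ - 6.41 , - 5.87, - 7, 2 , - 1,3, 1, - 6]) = [ - 7 ,  -  6.41, - 6, - 5.87, - 1,1, 2,3 ]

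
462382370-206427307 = 255955063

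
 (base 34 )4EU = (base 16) 140A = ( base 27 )710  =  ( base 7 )20646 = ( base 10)5130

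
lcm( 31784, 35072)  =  1017088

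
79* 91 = 7189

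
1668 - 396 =1272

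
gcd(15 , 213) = 3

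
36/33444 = 1/929 = 0.00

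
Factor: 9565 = 5^1*1913^1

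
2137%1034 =69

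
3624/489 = 1208/163 = 7.41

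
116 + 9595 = 9711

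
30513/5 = 30513/5=6102.60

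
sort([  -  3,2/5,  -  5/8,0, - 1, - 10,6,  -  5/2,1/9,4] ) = [  -  10, - 3, - 5/2, -1, - 5/8,0,1/9,2/5, 4,6] 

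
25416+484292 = 509708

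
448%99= 52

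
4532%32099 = 4532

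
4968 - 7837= - 2869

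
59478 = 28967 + 30511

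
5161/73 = 5161/73 = 70.70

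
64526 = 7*9218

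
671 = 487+184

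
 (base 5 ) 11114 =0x310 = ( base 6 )3344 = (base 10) 784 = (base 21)1g7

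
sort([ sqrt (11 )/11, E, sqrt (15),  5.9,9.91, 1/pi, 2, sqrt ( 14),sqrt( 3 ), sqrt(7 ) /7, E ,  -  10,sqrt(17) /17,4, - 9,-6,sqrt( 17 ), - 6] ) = [ - 10, - 9, -6 ,- 6, sqrt( 17)/17, sqrt( 11)/11,  1/pi,sqrt (7) /7, sqrt( 3), 2 , E, E, sqrt( 14), sqrt(15), 4, sqrt (17),  5.9, 9.91] 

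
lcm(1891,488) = 15128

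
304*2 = 608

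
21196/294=72 + 2/21 = 72.10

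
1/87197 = 1/87197 = 0.00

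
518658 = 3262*159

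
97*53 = 5141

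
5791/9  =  643 +4/9 = 643.44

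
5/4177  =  5/4177 = 0.00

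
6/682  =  3/341 = 0.01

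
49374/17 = 2904 + 6/17 = 2904.35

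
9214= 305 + 8909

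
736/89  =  736/89 =8.27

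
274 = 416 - 142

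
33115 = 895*37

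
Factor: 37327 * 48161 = 17^1*163^1*229^1*2833^1 = 1797705647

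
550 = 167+383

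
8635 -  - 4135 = 12770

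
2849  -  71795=-68946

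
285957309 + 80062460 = 366019769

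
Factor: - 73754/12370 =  - 5^(-1)* 1237^( - 1 )*36877^1= - 36877/6185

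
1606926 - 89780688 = -88173762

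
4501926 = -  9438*(  -  477)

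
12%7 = 5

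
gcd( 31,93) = 31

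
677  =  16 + 661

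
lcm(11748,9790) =58740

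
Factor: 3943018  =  2^1 *47^1*41947^1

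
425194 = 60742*7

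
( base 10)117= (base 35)3c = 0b1110101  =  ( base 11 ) a7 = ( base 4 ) 1311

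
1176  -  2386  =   -1210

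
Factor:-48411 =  -3^3* 11^1*163^1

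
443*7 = 3101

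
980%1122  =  980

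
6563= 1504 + 5059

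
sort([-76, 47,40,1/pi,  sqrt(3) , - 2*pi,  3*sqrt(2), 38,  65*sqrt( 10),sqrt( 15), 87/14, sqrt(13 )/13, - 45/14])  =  [ - 76, - 2*pi,-45/14, sqrt(13)/13,1/pi,  sqrt( 3),sqrt(15), 3*sqrt( 2), 87/14,38,  40, 47,65* sqrt ( 10) ] 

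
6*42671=256026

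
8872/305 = 29 + 27/305 = 29.09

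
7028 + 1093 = 8121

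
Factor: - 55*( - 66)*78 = 283140= 2^2*3^2 * 5^1*11^2* 13^1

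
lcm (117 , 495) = 6435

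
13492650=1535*8790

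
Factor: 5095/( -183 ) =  - 3^ ( - 1) * 5^1*61^(  -  1 )*1019^1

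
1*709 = 709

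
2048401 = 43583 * 47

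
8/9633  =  8/9633=0.00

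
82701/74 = 82701/74 =1117.58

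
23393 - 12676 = 10717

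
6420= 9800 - 3380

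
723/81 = 241/27 = 8.93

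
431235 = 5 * 86247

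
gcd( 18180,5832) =36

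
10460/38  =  5230/19 = 275.26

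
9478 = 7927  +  1551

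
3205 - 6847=-3642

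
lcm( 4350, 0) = 0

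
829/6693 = 829/6693 = 0.12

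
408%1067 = 408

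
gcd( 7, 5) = 1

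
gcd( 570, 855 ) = 285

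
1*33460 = 33460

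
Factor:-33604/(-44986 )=2^1*31^1*83^ ( - 1 ) = 62/83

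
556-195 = 361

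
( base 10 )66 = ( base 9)73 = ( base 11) 60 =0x42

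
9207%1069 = 655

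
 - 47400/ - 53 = 47400/53 = 894.34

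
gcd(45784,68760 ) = 8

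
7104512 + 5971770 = 13076282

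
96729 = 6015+90714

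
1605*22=35310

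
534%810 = 534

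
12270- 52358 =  - 40088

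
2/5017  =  2/5017 = 0.00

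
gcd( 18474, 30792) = 6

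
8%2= 0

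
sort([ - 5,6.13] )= [-5,6.13] 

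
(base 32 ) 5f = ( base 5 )1200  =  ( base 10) 175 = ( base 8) 257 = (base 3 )20111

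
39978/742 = 53+326/371 =53.88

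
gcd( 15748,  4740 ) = 4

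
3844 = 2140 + 1704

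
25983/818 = 31+625/818 = 31.76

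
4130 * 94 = 388220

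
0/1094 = 0 = 0.00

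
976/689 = 1 + 287/689=1.42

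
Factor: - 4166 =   -  2^1*2083^1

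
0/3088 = 0 = 0.00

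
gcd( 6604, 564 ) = 4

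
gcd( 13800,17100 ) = 300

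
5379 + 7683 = 13062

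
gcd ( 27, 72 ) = 9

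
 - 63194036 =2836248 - 66030284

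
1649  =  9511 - 7862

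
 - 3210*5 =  - 16050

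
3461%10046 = 3461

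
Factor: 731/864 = 2^(  -  5)*3^(  -  3)  *  17^1*43^1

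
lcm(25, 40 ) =200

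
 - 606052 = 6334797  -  6940849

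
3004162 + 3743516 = 6747678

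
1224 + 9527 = 10751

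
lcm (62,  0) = 0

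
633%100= 33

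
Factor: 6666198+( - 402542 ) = 6263656 =2^3*7^1*37^1*3023^1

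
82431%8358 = 7209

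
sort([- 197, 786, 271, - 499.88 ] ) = [ - 499.88, - 197, 271, 786]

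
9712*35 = 339920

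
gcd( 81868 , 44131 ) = 1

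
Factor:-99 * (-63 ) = 6237 = 3^4*7^1 * 11^1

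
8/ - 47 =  - 8/47 = -0.17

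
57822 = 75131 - 17309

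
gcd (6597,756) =9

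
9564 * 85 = 812940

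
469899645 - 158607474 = 311292171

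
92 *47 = 4324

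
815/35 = 163/7 = 23.29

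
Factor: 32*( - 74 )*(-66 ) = 156288  =  2^7* 3^1 * 11^1*37^1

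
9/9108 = 1/1012  =  0.00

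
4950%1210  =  110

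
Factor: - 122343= -3^1*13^1*3137^1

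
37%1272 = 37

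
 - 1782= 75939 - 77721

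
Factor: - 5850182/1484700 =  - 2925091/742350  =  - 2^( -1)*3^(- 1)*5^ (  -  2 )  *  7^( - 2 ) * 13^1 * 101^(-1 )*223^1*  1009^1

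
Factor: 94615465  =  5^1*7^1*47^1*113^1*509^1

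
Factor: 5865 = 3^1*5^1 * 17^1 * 23^1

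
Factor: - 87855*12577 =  - 1104952335 = - 3^1*5^1*5857^1 * 12577^1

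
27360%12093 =3174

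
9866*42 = 414372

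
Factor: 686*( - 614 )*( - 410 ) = 2^3*5^1*7^3 * 41^1 * 307^1 = 172693640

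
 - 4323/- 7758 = 1441/2586 = 0.56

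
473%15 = 8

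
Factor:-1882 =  - 2^1*941^1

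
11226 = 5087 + 6139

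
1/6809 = 1/6809 =0.00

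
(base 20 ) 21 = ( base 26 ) 1f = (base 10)41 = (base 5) 131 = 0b101001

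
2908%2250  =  658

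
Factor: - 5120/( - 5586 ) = 2560/2793 = 2^9*3^ (  -  1)*5^1*7^( - 2)*19^( - 1 ) 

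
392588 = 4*98147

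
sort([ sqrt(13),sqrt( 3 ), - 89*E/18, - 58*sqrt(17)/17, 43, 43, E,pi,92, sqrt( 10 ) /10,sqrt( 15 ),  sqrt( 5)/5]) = [ - 58*sqrt( 17) /17 , - 89*E/18 , sqrt( 10 ) /10, sqrt( 5 ) /5 , sqrt( 3 ), E, pi, sqrt( 13 ) , sqrt(15 ),43,  43, 92]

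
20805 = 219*95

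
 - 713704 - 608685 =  - 1322389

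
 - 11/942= - 11/942 = - 0.01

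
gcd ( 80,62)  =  2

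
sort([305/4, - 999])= [ - 999, 305/4]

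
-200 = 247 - 447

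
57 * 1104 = 62928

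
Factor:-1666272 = -2^5 * 3^1*17^1*1021^1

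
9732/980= 2433/245 =9.93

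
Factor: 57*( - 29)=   -  1653 = - 3^1*19^1*29^1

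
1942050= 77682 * 25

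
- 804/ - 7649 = 804/7649 = 0.11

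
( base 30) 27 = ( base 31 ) 25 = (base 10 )67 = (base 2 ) 1000011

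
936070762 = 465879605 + 470191157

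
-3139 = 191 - 3330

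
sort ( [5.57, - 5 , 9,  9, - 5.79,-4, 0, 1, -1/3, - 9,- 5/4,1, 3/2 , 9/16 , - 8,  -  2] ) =[  -  9,-8, - 5.79, -5,- 4 , - 2, - 5/4, - 1/3,0, 9/16 , 1, 1, 3/2,  5.57, 9, 9 ] 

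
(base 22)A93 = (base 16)13b1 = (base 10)5041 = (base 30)5i1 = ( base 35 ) 441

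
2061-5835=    - 3774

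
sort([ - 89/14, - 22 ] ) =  [ - 22, - 89/14 ] 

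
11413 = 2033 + 9380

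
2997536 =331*9056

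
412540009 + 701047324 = 1113587333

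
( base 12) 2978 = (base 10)4844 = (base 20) c24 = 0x12EC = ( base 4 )1023230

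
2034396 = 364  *5589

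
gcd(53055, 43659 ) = 81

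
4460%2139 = 182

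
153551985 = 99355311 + 54196674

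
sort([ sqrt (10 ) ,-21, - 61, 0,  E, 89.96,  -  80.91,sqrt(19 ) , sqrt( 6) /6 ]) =[  -  80.91, -61, - 21, 0 , sqrt(6 )/6,E,sqrt(10 ) , sqrt( 19),89.96]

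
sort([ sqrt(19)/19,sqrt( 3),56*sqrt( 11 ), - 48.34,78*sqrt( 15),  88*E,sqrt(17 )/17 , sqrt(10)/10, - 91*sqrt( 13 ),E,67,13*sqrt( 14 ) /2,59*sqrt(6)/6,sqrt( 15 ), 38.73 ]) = [ - 91* sqrt( 13) , - 48.34,sqrt( 19 )/19,  sqrt( 17 )/17,sqrt( 10 ) /10,sqrt(3 ),E , sqrt( 15 ), 59*sqrt( 6 )/6,13*sqrt(14)/2,38.73,67, 56*sqrt(11) , 88*E,78*sqrt(15 )]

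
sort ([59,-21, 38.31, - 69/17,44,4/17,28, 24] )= [ - 21,-69/17,4/17,24,  28,38.31,44, 59]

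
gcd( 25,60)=5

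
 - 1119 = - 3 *373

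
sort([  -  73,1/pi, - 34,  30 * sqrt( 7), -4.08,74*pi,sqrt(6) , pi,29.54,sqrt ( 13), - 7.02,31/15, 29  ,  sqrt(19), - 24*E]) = [-73,-24*E, - 34, - 7.02, - 4.08, 1/pi,31/15,sqrt ( 6),  pi, sqrt(13),sqrt(19),29,29.54,30*sqrt(7),74 * pi]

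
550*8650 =4757500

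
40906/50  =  818+3/25  =  818.12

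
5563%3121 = 2442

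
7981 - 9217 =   -  1236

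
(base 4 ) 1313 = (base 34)3H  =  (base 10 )119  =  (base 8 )167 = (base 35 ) 3e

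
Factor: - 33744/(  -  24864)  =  2^( - 1 )*7^ (-1)*19^1 = 19/14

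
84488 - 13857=70631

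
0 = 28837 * 0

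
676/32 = 169/8=21.12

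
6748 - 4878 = 1870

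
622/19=622/19= 32.74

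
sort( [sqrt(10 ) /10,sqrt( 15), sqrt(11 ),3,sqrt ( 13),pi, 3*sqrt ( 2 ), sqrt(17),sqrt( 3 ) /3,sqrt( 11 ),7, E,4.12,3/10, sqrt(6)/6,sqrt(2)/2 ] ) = [ 3/10, sqrt( 10 )/10, sqrt(6 )/6,sqrt (3 )/3, sqrt(2 ) /2,E,3,pi,sqrt(11),sqrt ( 11 ),  sqrt(13),sqrt(15 ),4.12, sqrt(17),3*sqrt(2 ),7]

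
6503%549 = 464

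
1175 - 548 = 627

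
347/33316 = 347/33316 =0.01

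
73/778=73/778 = 0.09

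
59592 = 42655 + 16937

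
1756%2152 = 1756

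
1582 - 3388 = - 1806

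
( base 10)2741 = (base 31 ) 2QD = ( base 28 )3dp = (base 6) 20405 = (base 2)101010110101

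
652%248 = 156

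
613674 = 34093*18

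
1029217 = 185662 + 843555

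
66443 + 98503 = 164946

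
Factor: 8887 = 8887^1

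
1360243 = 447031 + 913212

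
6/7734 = 1/1289 = 0.00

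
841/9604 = 841/9604 = 0.09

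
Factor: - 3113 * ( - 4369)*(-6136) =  - 2^3*11^1*13^1*17^1 *59^1*257^1*283^1 =-83453876792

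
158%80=78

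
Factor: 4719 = 3^1*11^2 * 13^1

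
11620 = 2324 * 5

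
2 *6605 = 13210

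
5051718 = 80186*63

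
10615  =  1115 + 9500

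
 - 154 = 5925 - 6079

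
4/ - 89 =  - 1 + 85/89 = - 0.04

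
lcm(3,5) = 15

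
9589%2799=1192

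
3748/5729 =3748/5729 = 0.65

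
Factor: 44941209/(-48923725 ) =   -  3^1*5^ (-2 ) * 29^( - 1 ) * 73^1 * 67481^(- 1 ) * 205211^1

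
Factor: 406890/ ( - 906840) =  - 2^( - 2)*3^1*137^1  *229^( - 1) = - 411/916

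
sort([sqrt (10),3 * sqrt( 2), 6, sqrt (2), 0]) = [0, sqrt( 2 ), sqrt(10), 3*sqrt( 2), 6]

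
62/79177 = 62/79177 = 0.00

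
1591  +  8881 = 10472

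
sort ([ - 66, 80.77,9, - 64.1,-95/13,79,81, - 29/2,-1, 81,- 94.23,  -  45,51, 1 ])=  [ - 94.23 , - 66, - 64.1, - 45,-29/2, - 95/13, - 1, 1  ,  9 , 51, 79,80.77,81, 81]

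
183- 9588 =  - 9405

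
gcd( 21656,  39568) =8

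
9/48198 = 3/16066 =0.00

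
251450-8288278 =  - 8036828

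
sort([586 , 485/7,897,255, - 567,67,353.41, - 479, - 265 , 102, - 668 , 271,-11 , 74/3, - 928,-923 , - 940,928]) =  [ -940, -928,-923,-668, - 567 ,  -  479, - 265, -11,74/3, 67, 485/7,  102, 255, 271,353.41,586, 897 , 928] 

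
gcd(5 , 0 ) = 5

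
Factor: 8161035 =3^1* 5^1*29^1 * 73^1*257^1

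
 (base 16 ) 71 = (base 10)113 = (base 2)1110001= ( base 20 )5D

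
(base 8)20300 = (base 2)10000011000000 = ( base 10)8384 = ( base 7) 33305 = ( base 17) 1C03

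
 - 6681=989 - 7670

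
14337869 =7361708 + 6976161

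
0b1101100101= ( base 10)869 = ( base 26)17B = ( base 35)ot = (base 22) 1HB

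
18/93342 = 3/15557 = 0.00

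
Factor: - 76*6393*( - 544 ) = 264312192= 2^7*3^1*17^1*19^1*2131^1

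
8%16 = 8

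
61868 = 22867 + 39001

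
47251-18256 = 28995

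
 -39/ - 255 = 13/85 = 0.15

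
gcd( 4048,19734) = 506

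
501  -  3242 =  - 2741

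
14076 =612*23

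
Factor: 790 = 2^1*5^1*79^1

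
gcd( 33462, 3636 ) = 18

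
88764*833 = 73940412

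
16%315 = 16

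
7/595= 1/85 = 0.01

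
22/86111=22/86111 = 0.00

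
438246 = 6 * 73041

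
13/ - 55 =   -  13/55 = - 0.24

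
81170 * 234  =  18993780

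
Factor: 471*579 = 3^2 * 157^1*193^1 = 272709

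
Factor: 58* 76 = 4408 = 2^3*19^1 * 29^1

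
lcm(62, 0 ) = 0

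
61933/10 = 61933/10  =  6193.30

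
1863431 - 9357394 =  - 7493963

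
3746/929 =4  +  30/929 = 4.03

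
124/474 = 62/237 = 0.26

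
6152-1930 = 4222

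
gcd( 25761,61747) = 1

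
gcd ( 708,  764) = 4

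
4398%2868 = 1530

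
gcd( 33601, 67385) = 1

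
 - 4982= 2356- 7338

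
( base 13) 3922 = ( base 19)13A8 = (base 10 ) 8140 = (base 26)c12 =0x1FCC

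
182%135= 47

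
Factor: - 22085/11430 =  - 4417/2286 = -2^ ( - 1 )*3^( - 2)*7^1*127^( - 1 ) *631^1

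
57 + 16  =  73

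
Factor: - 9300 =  - 2^2 * 3^1*5^2*31^1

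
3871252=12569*308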